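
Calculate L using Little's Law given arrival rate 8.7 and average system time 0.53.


L = lambda * W = 8.7 * 0.53 = 4.61

4.61


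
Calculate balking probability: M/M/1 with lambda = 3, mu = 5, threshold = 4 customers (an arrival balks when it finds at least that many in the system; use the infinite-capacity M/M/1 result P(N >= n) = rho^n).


P(N >= 4) = rho^4 = (3/5)^4 = 0.1296

0.1296


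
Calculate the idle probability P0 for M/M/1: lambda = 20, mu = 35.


P0 = 1 - rho = 1 - 20/35 = 0.4286

0.4286


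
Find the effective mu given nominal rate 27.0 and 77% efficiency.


Effective rate = mu * efficiency = 27.0 * 0.77 = 20.79 per hour

20.79 per hour


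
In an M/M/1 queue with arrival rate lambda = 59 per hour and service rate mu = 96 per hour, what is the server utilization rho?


rho = lambda/mu = 59/96 = 0.6146

0.6146


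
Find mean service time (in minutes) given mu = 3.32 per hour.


Mean service time = 60/mu = 60/3.32 = 18.07 minutes

18.07 minutes


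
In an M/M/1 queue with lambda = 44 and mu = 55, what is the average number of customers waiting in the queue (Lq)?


rho = 44/55; Lq = rho^2/(1-rho) = 3.2

3.2


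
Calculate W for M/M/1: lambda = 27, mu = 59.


W = 1/(mu - lambda) = 1/(59 - 27) = 0.0313 hours

0.0313 hours


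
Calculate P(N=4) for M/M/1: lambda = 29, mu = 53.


rho = 29/53; P(n) = (1-rho)*rho^n = (1-29/53)*(29/53)^4 = 0.0406

0.0406


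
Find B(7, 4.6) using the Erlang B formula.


B(N,A) = (A^N/N!) / sum(A^k/k!, k=0..N) with N=7, A=4.6 = 0.096

0.096


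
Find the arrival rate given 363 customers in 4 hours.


lambda = total arrivals / time = 363 / 4 = 90.75 per hour

90.75 per hour


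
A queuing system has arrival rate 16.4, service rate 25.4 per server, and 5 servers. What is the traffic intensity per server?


rho = lambda / (c * mu) = 16.4 / (5 * 25.4) = 0.1291

0.1291


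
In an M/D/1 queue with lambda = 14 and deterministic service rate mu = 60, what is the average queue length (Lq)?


M/D/1: Lq = rho^2 / (2*(1-rho)) where rho = 14/60; Lq = 0.04

0.04


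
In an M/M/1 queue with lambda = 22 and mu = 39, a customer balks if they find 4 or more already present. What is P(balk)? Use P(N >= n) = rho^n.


P(N >= 4) = rho^4 = (22/39)^4 = 0.1013

0.1013


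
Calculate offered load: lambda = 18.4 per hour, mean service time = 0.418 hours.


Offered load a = lambda * E[S] = 18.4 * 0.418 = 7.69 Erlangs

7.69 Erlangs


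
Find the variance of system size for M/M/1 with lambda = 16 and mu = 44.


rho = 16/44; Var(N) = rho/(1-rho)^2 = 0.9

0.9


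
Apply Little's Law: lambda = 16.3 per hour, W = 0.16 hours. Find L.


L = lambda * W = 16.3 * 0.16 = 2.61

2.61


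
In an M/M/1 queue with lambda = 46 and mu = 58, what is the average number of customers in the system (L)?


rho = 46/58; L = rho/(1-rho) = 3.83

3.83


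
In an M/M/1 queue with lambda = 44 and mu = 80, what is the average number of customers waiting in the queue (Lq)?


rho = 44/80; Lq = rho^2/(1-rho) = 0.67

0.67


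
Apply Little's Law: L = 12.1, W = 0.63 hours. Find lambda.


lambda = L / W = 12.1 / 0.63 = 19.21 per hour

19.21 per hour


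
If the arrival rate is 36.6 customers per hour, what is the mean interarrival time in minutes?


Mean interarrival time = 60/lambda = 60/36.6 = 1.64 minutes

1.64 minutes


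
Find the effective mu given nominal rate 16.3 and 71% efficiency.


Effective rate = mu * efficiency = 16.3 * 0.71 = 11.57 per hour

11.57 per hour


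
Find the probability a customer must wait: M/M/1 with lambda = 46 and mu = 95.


P(wait) = rho = lambda/mu = 46/95 = 0.4842

0.4842


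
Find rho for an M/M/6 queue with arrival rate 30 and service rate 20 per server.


rho = lambda/(c*mu) = 30/(6*20) = 0.25

0.25


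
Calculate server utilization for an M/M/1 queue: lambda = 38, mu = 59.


rho = lambda/mu = 38/59 = 0.6441

0.6441


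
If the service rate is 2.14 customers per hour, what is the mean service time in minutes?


Mean service time = 60/mu = 60/2.14 = 28.04 minutes

28.04 minutes


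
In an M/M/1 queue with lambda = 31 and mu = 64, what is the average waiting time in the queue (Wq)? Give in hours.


rho = 31/64; Wq = rho/(mu - lambda) = 0.0147 hours

0.0147 hours


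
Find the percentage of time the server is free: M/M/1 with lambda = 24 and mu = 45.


Idle fraction = (1 - rho) * 100 = (1 - 24/45) * 100 = 46.7%

46.7%


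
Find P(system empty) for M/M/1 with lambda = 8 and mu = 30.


P0 = 1 - rho = 1 - 8/30 = 0.7333

0.7333


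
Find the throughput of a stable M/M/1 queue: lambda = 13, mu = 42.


For a stable queue (lambda < mu), throughput = lambda = 13 per hour

13 per hour


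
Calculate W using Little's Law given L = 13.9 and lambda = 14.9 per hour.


W = L / lambda = 13.9 / 14.9 = 0.9329 hours

0.9329 hours


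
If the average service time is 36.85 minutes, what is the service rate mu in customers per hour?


mu = 60 / avg_service_time = 60 / 36.85 = 1.63 per hour

1.63 per hour


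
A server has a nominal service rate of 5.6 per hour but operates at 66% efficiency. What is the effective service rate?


Effective rate = mu * efficiency = 5.6 * 0.66 = 3.7 per hour

3.7 per hour


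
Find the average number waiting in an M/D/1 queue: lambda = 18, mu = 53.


M/D/1: Lq = rho^2 / (2*(1-rho)) where rho = 18/53; Lq = 0.09

0.09


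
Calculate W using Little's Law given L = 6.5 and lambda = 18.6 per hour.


W = L / lambda = 6.5 / 18.6 = 0.3495 hours

0.3495 hours


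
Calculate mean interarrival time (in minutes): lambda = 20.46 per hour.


Mean interarrival time = 60/lambda = 60/20.46 = 2.93 minutes

2.93 minutes


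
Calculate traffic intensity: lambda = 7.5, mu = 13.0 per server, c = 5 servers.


rho = lambda / (c * mu) = 7.5 / (5 * 13.0) = 0.1154

0.1154


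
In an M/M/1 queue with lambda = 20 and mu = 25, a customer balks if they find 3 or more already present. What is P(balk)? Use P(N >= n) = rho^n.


P(N >= 3) = rho^3 = (20/25)^3 = 0.512

0.512


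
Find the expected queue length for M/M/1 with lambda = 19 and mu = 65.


rho = 19/65; Lq = rho^2/(1-rho) = 0.12

0.12


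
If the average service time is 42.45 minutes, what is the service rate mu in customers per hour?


mu = 60 / avg_service_time = 60 / 42.45 = 1.41 per hour

1.41 per hour


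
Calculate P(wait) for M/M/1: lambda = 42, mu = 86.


P(wait) = rho = lambda/mu = 42/86 = 0.4884

0.4884


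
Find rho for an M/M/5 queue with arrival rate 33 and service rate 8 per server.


rho = lambda/(c*mu) = 33/(5*8) = 0.825

0.825


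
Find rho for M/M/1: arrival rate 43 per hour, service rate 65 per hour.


rho = lambda/mu = 43/65 = 0.6615

0.6615


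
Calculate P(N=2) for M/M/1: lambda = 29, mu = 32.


rho = 29/32; P(n) = (1-rho)*rho^n = (1-29/32)*(29/32)^2 = 0.077

0.077


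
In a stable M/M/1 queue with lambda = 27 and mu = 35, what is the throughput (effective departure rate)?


For a stable queue (lambda < mu), throughput = lambda = 27 per hour

27 per hour


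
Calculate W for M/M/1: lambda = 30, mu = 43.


W = 1/(mu - lambda) = 1/(43 - 30) = 0.0769 hours

0.0769 hours


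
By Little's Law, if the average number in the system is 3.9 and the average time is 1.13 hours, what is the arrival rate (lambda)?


lambda = L / W = 3.9 / 1.13 = 3.45 per hour

3.45 per hour


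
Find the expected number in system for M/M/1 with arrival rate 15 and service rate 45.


rho = 15/45; L = rho/(1-rho) = 0.5

0.5


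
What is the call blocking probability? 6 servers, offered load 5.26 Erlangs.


B(N,A) = (A^N/N!) / sum(A^k/k!, k=0..N) with N=6, A=5.26 = 0.2113

0.2113


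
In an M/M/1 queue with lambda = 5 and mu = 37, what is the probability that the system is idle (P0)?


P0 = 1 - rho = 1 - 5/37 = 0.8649

0.8649


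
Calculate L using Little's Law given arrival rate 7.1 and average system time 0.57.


L = lambda * W = 7.1 * 0.57 = 4.05

4.05


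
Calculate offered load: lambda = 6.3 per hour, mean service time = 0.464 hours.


Offered load a = lambda * E[S] = 6.3 * 0.464 = 2.92 Erlangs

2.92 Erlangs


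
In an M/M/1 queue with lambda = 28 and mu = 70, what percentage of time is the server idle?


Idle fraction = (1 - rho) * 100 = (1 - 28/70) * 100 = 60.0%

60.0%


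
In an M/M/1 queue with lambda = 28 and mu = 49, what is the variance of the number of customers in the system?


rho = 28/49; Var(N) = rho/(1-rho)^2 = 3.11

3.11


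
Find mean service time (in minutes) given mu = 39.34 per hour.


Mean service time = 60/mu = 60/39.34 = 1.53 minutes

1.53 minutes


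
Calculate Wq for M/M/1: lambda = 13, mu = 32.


rho = 13/32; Wq = rho/(mu - lambda) = 0.0214 hours

0.0214 hours


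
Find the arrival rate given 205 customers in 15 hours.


lambda = total arrivals / time = 205 / 15 = 13.67 per hour

13.67 per hour


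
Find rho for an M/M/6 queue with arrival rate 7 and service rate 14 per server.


rho = lambda/(c*mu) = 7/(6*14) = 0.0833

0.0833


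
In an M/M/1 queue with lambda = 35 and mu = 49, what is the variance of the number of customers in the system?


rho = 35/49; Var(N) = rho/(1-rho)^2 = 8.75

8.75


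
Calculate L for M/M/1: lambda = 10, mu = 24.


rho = 10/24; L = rho/(1-rho) = 0.71

0.71


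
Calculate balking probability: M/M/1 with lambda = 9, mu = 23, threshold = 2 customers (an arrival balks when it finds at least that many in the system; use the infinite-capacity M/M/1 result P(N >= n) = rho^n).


P(N >= 2) = rho^2 = (9/23)^2 = 0.1531

0.1531


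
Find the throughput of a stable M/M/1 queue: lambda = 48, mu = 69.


For a stable queue (lambda < mu), throughput = lambda = 48 per hour

48 per hour


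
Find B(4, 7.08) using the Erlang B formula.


B(N,A) = (A^N/N!) / sum(A^k/k!, k=0..N) with N=4, A=7.08 = 0.5315

0.5315


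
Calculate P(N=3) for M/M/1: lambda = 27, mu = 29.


rho = 27/29; P(n) = (1-rho)*rho^n = (1-27/29)*(27/29)^3 = 0.0557

0.0557


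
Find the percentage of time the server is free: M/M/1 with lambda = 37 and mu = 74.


Idle fraction = (1 - rho) * 100 = (1 - 37/74) * 100 = 50.0%

50.0%


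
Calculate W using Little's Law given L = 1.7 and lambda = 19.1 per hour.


W = L / lambda = 1.7 / 19.1 = 0.089 hours

0.089 hours


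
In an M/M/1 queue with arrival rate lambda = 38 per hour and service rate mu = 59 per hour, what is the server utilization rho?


rho = lambda/mu = 38/59 = 0.6441

0.6441


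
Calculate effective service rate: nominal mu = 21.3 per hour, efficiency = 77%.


Effective rate = mu * efficiency = 21.3 * 0.77 = 16.4 per hour

16.4 per hour


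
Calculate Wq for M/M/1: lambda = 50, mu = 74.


rho = 50/74; Wq = rho/(mu - lambda) = 0.0282 hours

0.0282 hours


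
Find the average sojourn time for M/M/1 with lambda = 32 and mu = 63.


W = 1/(mu - lambda) = 1/(63 - 32) = 0.0323 hours

0.0323 hours


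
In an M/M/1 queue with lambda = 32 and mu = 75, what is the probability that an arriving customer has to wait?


P(wait) = rho = lambda/mu = 32/75 = 0.4267

0.4267


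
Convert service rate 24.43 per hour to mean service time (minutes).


Mean service time = 60/mu = 60/24.43 = 2.46 minutes

2.46 minutes


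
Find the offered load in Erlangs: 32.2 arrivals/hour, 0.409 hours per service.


Offered load a = lambda * E[S] = 32.2 * 0.409 = 13.17 Erlangs

13.17 Erlangs


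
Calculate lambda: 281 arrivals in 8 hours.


lambda = total arrivals / time = 281 / 8 = 35.13 per hour

35.13 per hour


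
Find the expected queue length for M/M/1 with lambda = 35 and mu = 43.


rho = 35/43; Lq = rho^2/(1-rho) = 3.56

3.56


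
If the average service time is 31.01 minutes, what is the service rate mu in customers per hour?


mu = 60 / avg_service_time = 60 / 31.01 = 1.93 per hour

1.93 per hour


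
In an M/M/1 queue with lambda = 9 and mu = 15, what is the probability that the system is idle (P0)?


P0 = 1 - rho = 1 - 9/15 = 0.4

0.4


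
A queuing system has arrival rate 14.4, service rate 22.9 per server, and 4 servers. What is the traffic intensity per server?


rho = lambda / (c * mu) = 14.4 / (4 * 22.9) = 0.1572

0.1572


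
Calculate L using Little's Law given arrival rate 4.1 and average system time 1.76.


L = lambda * W = 4.1 * 1.76 = 7.22

7.22


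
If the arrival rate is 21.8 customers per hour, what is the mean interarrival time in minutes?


Mean interarrival time = 60/lambda = 60/21.8 = 2.75 minutes

2.75 minutes


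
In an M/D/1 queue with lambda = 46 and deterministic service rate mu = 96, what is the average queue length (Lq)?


M/D/1: Lq = rho^2 / (2*(1-rho)) where rho = 46/96; Lq = 0.22

0.22


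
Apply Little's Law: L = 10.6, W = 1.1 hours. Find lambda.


lambda = L / W = 10.6 / 1.1 = 9.64 per hour

9.64 per hour


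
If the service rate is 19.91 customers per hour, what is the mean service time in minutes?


Mean service time = 60/mu = 60/19.91 = 3.01 minutes

3.01 minutes


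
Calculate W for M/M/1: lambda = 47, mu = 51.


W = 1/(mu - lambda) = 1/(51 - 47) = 0.25 hours

0.25 hours


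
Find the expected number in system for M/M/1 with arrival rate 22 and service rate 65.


rho = 22/65; L = rho/(1-rho) = 0.51

0.51


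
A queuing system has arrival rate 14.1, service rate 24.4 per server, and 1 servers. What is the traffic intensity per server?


rho = lambda / (c * mu) = 14.1 / (1 * 24.4) = 0.5779

0.5779


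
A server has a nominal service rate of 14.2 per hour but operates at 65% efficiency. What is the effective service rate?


Effective rate = mu * efficiency = 14.2 * 0.65 = 9.23 per hour

9.23 per hour


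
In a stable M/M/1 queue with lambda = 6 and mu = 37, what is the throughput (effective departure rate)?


For a stable queue (lambda < mu), throughput = lambda = 6 per hour

6 per hour


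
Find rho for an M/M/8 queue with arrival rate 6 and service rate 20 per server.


rho = lambda/(c*mu) = 6/(8*20) = 0.0375

0.0375


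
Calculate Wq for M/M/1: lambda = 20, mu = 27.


rho = 20/27; Wq = rho/(mu - lambda) = 0.1058 hours

0.1058 hours


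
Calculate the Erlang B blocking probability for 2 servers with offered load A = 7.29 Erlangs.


B(N,A) = (A^N/N!) / sum(A^k/k!, k=0..N) with N=2, A=7.29 = 0.7622

0.7622


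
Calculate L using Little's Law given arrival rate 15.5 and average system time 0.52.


L = lambda * W = 15.5 * 0.52 = 8.06

8.06


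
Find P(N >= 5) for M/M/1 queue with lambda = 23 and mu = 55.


P(N >= 5) = rho^5 = (23/55)^5 = 0.0128

0.0128


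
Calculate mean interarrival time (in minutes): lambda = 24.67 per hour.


Mean interarrival time = 60/lambda = 60/24.67 = 2.43 minutes

2.43 minutes


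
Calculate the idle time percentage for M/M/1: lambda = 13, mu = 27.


Idle fraction = (1 - rho) * 100 = (1 - 13/27) * 100 = 51.9%

51.9%


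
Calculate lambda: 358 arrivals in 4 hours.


lambda = total arrivals / time = 358 / 4 = 89.5 per hour

89.5 per hour


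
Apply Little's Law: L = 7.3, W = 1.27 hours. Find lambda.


lambda = L / W = 7.3 / 1.27 = 5.75 per hour

5.75 per hour


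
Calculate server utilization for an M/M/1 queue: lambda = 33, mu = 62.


rho = lambda/mu = 33/62 = 0.5323

0.5323


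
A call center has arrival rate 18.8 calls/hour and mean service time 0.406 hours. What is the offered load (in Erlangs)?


Offered load a = lambda * E[S] = 18.8 * 0.406 = 7.63 Erlangs

7.63 Erlangs


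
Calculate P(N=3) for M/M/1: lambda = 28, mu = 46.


rho = 28/46; P(n) = (1-rho)*rho^n = (1-28/46)*(28/46)^3 = 0.0883

0.0883


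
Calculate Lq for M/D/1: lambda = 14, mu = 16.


M/D/1: Lq = rho^2 / (2*(1-rho)) where rho = 14/16; Lq = 3.06

3.06


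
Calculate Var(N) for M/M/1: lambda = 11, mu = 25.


rho = 11/25; Var(N) = rho/(1-rho)^2 = 1.4

1.4


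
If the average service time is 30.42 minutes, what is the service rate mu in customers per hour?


mu = 60 / avg_service_time = 60 / 30.42 = 1.97 per hour

1.97 per hour


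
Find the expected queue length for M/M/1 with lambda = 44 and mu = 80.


rho = 44/80; Lq = rho^2/(1-rho) = 0.67

0.67


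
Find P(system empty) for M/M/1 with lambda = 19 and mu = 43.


P0 = 1 - rho = 1 - 19/43 = 0.5581

0.5581


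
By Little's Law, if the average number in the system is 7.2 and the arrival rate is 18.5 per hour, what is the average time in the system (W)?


W = L / lambda = 7.2 / 18.5 = 0.3892 hours

0.3892 hours


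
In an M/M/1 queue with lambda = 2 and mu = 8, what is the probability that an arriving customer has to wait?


P(wait) = rho = lambda/mu = 2/8 = 0.25

0.25


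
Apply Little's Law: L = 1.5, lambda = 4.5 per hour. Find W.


W = L / lambda = 1.5 / 4.5 = 0.3333 hours

0.3333 hours


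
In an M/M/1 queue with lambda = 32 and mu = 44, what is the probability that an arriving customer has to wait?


P(wait) = rho = lambda/mu = 32/44 = 0.7273

0.7273


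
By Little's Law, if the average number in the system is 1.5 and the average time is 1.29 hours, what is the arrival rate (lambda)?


lambda = L / W = 1.5 / 1.29 = 1.16 per hour

1.16 per hour


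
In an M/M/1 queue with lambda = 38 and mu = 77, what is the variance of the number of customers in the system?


rho = 38/77; Var(N) = rho/(1-rho)^2 = 1.92

1.92


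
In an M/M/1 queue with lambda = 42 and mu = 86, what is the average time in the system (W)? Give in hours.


W = 1/(mu - lambda) = 1/(86 - 42) = 0.0227 hours

0.0227 hours


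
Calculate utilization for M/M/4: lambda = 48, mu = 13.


rho = lambda/(c*mu) = 48/(4*13) = 0.9231

0.9231


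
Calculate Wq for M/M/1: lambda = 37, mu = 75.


rho = 37/75; Wq = rho/(mu - lambda) = 0.013 hours

0.013 hours


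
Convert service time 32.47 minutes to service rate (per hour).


mu = 60 / avg_service_time = 60 / 32.47 = 1.85 per hour

1.85 per hour


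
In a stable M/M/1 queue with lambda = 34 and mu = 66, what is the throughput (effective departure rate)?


For a stable queue (lambda < mu), throughput = lambda = 34 per hour

34 per hour


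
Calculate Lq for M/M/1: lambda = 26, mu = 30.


rho = 26/30; Lq = rho^2/(1-rho) = 5.63

5.63


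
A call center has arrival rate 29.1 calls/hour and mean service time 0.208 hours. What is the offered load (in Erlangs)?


Offered load a = lambda * E[S] = 29.1 * 0.208 = 6.05 Erlangs

6.05 Erlangs


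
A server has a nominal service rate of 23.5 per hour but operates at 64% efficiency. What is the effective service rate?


Effective rate = mu * efficiency = 23.5 * 0.64 = 15.04 per hour

15.04 per hour


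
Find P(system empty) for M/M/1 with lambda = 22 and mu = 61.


P0 = 1 - rho = 1 - 22/61 = 0.6393

0.6393


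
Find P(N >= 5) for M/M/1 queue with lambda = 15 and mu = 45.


P(N >= 5) = rho^5 = (15/45)^5 = 0.0041

0.0041


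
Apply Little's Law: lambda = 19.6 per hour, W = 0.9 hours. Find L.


L = lambda * W = 19.6 * 0.9 = 17.64

17.64


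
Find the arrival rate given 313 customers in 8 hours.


lambda = total arrivals / time = 313 / 8 = 39.13 per hour

39.13 per hour


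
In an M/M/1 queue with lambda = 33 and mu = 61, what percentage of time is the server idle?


Idle fraction = (1 - rho) * 100 = (1 - 33/61) * 100 = 45.9%

45.9%


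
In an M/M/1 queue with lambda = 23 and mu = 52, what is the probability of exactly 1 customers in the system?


rho = 23/52; P(n) = (1-rho)*rho^n = (1-23/52)*(23/52)^1 = 0.2467

0.2467


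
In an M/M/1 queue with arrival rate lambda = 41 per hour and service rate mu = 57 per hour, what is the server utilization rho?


rho = lambda/mu = 41/57 = 0.7193

0.7193


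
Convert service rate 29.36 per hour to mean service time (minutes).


Mean service time = 60/mu = 60/29.36 = 2.04 minutes

2.04 minutes


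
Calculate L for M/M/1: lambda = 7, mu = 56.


rho = 7/56; L = rho/(1-rho) = 0.14

0.14


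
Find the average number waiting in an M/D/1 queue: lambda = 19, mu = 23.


M/D/1: Lq = rho^2 / (2*(1-rho)) where rho = 19/23; Lq = 1.96

1.96


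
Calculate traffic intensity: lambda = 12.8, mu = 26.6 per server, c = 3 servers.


rho = lambda / (c * mu) = 12.8 / (3 * 26.6) = 0.1604

0.1604


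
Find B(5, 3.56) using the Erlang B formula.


B(N,A) = (A^N/N!) / sum(A^k/k!, k=0..N) with N=5, A=3.56 = 0.1595

0.1595


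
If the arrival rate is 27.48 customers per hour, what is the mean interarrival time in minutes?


Mean interarrival time = 60/lambda = 60/27.48 = 2.18 minutes

2.18 minutes


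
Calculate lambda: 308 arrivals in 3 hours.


lambda = total arrivals / time = 308 / 3 = 102.67 per hour

102.67 per hour


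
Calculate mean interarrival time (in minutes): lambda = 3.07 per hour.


Mean interarrival time = 60/lambda = 60/3.07 = 19.54 minutes

19.54 minutes


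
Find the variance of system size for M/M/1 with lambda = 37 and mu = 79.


rho = 37/79; Var(N) = rho/(1-rho)^2 = 1.66

1.66


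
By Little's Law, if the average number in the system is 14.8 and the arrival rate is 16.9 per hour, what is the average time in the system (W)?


W = L / lambda = 14.8 / 16.9 = 0.8757 hours

0.8757 hours


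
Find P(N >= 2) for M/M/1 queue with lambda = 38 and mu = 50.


P(N >= 2) = rho^2 = (38/50)^2 = 0.5776

0.5776


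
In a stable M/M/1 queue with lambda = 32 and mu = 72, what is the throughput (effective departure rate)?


For a stable queue (lambda < mu), throughput = lambda = 32 per hour

32 per hour


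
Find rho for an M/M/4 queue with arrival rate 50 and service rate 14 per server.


rho = lambda/(c*mu) = 50/(4*14) = 0.8929

0.8929


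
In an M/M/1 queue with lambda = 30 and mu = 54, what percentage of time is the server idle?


Idle fraction = (1 - rho) * 100 = (1 - 30/54) * 100 = 44.4%

44.4%


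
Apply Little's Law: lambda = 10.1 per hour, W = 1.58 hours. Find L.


L = lambda * W = 10.1 * 1.58 = 15.96

15.96


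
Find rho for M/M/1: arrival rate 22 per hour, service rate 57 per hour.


rho = lambda/mu = 22/57 = 0.386

0.386


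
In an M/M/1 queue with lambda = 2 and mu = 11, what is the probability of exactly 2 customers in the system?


rho = 2/11; P(n) = (1-rho)*rho^n = (1-2/11)*(2/11)^2 = 0.027

0.027


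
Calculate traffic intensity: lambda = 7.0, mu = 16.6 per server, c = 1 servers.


rho = lambda / (c * mu) = 7.0 / (1 * 16.6) = 0.4217

0.4217


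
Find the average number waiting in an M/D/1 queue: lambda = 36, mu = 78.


M/D/1: Lq = rho^2 / (2*(1-rho)) where rho = 36/78; Lq = 0.2

0.2


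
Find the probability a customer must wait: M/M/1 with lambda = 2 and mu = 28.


P(wait) = rho = lambda/mu = 2/28 = 0.0714

0.0714


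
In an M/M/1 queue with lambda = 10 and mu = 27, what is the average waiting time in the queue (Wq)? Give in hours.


rho = 10/27; Wq = rho/(mu - lambda) = 0.0218 hours

0.0218 hours


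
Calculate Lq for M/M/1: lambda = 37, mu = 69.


rho = 37/69; Lq = rho^2/(1-rho) = 0.62

0.62


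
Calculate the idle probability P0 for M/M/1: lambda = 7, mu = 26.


P0 = 1 - rho = 1 - 7/26 = 0.7308

0.7308


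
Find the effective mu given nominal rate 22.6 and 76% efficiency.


Effective rate = mu * efficiency = 22.6 * 0.76 = 17.18 per hour

17.18 per hour


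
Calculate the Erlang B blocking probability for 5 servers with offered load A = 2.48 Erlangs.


B(N,A) = (A^N/N!) / sum(A^k/k!, k=0..N) with N=5, A=2.48 = 0.0682

0.0682


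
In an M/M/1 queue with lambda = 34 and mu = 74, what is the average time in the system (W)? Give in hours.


W = 1/(mu - lambda) = 1/(74 - 34) = 0.025 hours

0.025 hours


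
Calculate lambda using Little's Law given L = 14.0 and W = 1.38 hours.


lambda = L / W = 14.0 / 1.38 = 10.14 per hour

10.14 per hour


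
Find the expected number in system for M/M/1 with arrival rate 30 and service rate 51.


rho = 30/51; L = rho/(1-rho) = 1.43

1.43


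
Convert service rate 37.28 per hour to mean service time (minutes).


Mean service time = 60/mu = 60/37.28 = 1.61 minutes

1.61 minutes


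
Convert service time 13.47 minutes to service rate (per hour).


mu = 60 / avg_service_time = 60 / 13.47 = 4.45 per hour

4.45 per hour


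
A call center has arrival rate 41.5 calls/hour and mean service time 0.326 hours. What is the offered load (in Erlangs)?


Offered load a = lambda * E[S] = 41.5 * 0.326 = 13.53 Erlangs

13.53 Erlangs


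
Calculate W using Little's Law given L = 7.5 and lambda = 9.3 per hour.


W = L / lambda = 7.5 / 9.3 = 0.8065 hours

0.8065 hours


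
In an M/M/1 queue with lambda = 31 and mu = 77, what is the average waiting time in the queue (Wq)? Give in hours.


rho = 31/77; Wq = rho/(mu - lambda) = 0.0088 hours

0.0088 hours


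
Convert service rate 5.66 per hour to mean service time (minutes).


Mean service time = 60/mu = 60/5.66 = 10.6 minutes

10.6 minutes


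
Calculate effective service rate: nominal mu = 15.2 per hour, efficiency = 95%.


Effective rate = mu * efficiency = 15.2 * 0.95 = 14.44 per hour

14.44 per hour


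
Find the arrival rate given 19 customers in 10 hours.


lambda = total arrivals / time = 19 / 10 = 1.9 per hour

1.9 per hour


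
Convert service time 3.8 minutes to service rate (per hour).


mu = 60 / avg_service_time = 60 / 3.8 = 15.79 per hour

15.79 per hour


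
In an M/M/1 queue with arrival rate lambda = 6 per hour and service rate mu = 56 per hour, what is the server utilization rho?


rho = lambda/mu = 6/56 = 0.1071

0.1071


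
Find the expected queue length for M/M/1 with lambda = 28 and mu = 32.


rho = 28/32; Lq = rho^2/(1-rho) = 6.13

6.13


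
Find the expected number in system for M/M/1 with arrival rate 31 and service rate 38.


rho = 31/38; L = rho/(1-rho) = 4.43

4.43


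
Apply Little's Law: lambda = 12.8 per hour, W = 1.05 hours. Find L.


L = lambda * W = 12.8 * 1.05 = 13.44

13.44


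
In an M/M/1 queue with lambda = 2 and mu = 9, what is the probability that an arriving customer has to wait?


P(wait) = rho = lambda/mu = 2/9 = 0.2222

0.2222


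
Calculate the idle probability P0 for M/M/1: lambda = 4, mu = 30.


P0 = 1 - rho = 1 - 4/30 = 0.8667

0.8667


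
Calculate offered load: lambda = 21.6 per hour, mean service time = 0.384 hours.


Offered load a = lambda * E[S] = 21.6 * 0.384 = 8.29 Erlangs

8.29 Erlangs


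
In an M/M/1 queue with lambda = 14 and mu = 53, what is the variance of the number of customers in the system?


rho = 14/53; Var(N) = rho/(1-rho)^2 = 0.49

0.49


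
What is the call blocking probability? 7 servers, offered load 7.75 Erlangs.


B(N,A) = (A^N/N!) / sum(A^k/k!, k=0..N) with N=7, A=7.75 = 0.2939

0.2939


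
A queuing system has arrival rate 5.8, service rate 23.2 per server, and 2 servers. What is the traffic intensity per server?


rho = lambda / (c * mu) = 5.8 / (2 * 23.2) = 0.125

0.125


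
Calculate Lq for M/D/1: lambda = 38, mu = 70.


M/D/1: Lq = rho^2 / (2*(1-rho)) where rho = 38/70; Lq = 0.32

0.32


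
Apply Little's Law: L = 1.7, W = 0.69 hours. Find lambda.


lambda = L / W = 1.7 / 0.69 = 2.46 per hour

2.46 per hour


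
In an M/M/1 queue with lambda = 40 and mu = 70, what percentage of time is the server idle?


Idle fraction = (1 - rho) * 100 = (1 - 40/70) * 100 = 42.9%

42.9%


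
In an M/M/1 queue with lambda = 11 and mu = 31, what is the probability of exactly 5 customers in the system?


rho = 11/31; P(n) = (1-rho)*rho^n = (1-11/31)*(11/31)^5 = 0.0036

0.0036


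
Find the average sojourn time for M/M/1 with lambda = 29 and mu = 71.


W = 1/(mu - lambda) = 1/(71 - 29) = 0.0238 hours

0.0238 hours


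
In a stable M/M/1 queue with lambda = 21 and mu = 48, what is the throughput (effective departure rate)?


For a stable queue (lambda < mu), throughput = lambda = 21 per hour

21 per hour


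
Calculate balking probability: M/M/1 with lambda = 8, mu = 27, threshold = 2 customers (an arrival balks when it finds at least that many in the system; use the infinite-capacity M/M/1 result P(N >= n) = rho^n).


P(N >= 2) = rho^2 = (8/27)^2 = 0.0878

0.0878


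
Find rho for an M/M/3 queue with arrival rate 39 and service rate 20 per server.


rho = lambda/(c*mu) = 39/(3*20) = 0.65

0.65


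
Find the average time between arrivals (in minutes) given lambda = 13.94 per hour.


Mean interarrival time = 60/lambda = 60/13.94 = 4.3 minutes

4.3 minutes


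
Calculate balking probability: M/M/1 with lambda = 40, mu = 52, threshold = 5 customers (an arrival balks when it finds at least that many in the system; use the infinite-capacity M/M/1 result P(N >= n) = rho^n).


P(N >= 5) = rho^5 = (40/52)^5 = 0.2693

0.2693


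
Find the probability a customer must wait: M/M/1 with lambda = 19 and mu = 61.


P(wait) = rho = lambda/mu = 19/61 = 0.3115

0.3115


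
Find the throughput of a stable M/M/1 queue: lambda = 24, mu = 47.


For a stable queue (lambda < mu), throughput = lambda = 24 per hour

24 per hour


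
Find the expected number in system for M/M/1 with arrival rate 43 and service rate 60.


rho = 43/60; L = rho/(1-rho) = 2.53

2.53


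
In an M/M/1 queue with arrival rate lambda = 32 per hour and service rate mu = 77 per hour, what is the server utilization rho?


rho = lambda/mu = 32/77 = 0.4156

0.4156


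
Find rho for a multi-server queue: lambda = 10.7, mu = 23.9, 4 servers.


rho = lambda / (c * mu) = 10.7 / (4 * 23.9) = 0.1119

0.1119


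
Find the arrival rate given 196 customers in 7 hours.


lambda = total arrivals / time = 196 / 7 = 28.0 per hour

28.0 per hour


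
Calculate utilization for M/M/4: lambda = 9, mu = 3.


rho = lambda/(c*mu) = 9/(4*3) = 0.75

0.75


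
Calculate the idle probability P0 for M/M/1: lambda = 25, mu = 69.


P0 = 1 - rho = 1 - 25/69 = 0.6377

0.6377


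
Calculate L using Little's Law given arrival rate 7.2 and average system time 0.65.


L = lambda * W = 7.2 * 0.65 = 4.68

4.68


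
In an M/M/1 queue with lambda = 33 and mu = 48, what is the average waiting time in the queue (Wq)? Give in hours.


rho = 33/48; Wq = rho/(mu - lambda) = 0.0458 hours

0.0458 hours


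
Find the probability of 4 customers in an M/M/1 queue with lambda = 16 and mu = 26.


rho = 16/26; P(n) = (1-rho)*rho^n = (1-16/26)*(16/26)^4 = 0.0552

0.0552


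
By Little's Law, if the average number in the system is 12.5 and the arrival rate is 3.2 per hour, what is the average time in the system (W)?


W = L / lambda = 12.5 / 3.2 = 3.9063 hours

3.9063 hours


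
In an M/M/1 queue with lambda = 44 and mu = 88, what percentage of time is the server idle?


Idle fraction = (1 - rho) * 100 = (1 - 44/88) * 100 = 50.0%

50.0%


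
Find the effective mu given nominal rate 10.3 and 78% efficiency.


Effective rate = mu * efficiency = 10.3 * 0.78 = 8.03 per hour

8.03 per hour


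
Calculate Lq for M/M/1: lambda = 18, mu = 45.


rho = 18/45; Lq = rho^2/(1-rho) = 0.27

0.27


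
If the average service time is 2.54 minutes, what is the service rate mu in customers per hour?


mu = 60 / avg_service_time = 60 / 2.54 = 23.62 per hour

23.62 per hour


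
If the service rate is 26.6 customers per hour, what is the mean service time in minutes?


Mean service time = 60/mu = 60/26.6 = 2.26 minutes

2.26 minutes


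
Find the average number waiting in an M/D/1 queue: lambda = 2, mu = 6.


M/D/1: Lq = rho^2 / (2*(1-rho)) where rho = 2/6; Lq = 0.08

0.08


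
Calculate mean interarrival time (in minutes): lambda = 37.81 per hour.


Mean interarrival time = 60/lambda = 60/37.81 = 1.59 minutes

1.59 minutes


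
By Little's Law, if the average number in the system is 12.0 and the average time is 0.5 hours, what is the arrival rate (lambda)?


lambda = L / W = 12.0 / 0.5 = 24.0 per hour

24.0 per hour


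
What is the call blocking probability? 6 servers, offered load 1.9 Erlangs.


B(N,A) = (A^N/N!) / sum(A^k/k!, k=0..N) with N=6, A=1.9 = 0.0098

0.0098


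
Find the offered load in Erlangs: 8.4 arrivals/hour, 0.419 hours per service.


Offered load a = lambda * E[S] = 8.4 * 0.419 = 3.52 Erlangs

3.52 Erlangs


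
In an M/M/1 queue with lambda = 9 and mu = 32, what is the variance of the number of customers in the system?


rho = 9/32; Var(N) = rho/(1-rho)^2 = 0.54

0.54


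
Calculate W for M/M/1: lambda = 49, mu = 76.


W = 1/(mu - lambda) = 1/(76 - 49) = 0.037 hours

0.037 hours


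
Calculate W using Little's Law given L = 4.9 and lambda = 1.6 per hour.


W = L / lambda = 4.9 / 1.6 = 3.0625 hours

3.0625 hours


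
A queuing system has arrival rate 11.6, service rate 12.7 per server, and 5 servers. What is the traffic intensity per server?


rho = lambda / (c * mu) = 11.6 / (5 * 12.7) = 0.1827

0.1827


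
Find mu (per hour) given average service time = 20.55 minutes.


mu = 60 / avg_service_time = 60 / 20.55 = 2.92 per hour

2.92 per hour


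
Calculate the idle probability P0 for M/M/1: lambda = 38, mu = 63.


P0 = 1 - rho = 1 - 38/63 = 0.3968

0.3968


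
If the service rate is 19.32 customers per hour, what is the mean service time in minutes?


Mean service time = 60/mu = 60/19.32 = 3.11 minutes

3.11 minutes


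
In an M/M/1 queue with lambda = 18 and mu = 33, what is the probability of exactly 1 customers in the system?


rho = 18/33; P(n) = (1-rho)*rho^n = (1-18/33)*(18/33)^1 = 0.2479

0.2479


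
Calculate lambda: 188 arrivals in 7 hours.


lambda = total arrivals / time = 188 / 7 = 26.86 per hour

26.86 per hour


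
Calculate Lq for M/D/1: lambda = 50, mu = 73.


M/D/1: Lq = rho^2 / (2*(1-rho)) where rho = 50/73; Lq = 0.74

0.74


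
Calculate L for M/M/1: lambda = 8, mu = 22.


rho = 8/22; L = rho/(1-rho) = 0.57

0.57


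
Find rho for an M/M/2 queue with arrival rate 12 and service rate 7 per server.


rho = lambda/(c*mu) = 12/(2*7) = 0.8571

0.8571


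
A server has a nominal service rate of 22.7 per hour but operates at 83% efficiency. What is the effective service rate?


Effective rate = mu * efficiency = 22.7 * 0.83 = 18.84 per hour

18.84 per hour


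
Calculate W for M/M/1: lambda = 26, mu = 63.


W = 1/(mu - lambda) = 1/(63 - 26) = 0.027 hours

0.027 hours


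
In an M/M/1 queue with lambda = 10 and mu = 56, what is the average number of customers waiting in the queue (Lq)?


rho = 10/56; Lq = rho^2/(1-rho) = 0.04

0.04


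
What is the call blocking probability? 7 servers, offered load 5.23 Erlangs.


B(N,A) = (A^N/N!) / sum(A^k/k!, k=0..N) with N=7, A=5.23 = 0.1351

0.1351


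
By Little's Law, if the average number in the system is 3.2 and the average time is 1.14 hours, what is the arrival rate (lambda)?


lambda = L / W = 3.2 / 1.14 = 2.81 per hour

2.81 per hour


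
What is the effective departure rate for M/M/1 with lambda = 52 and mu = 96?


For a stable queue (lambda < mu), throughput = lambda = 52 per hour

52 per hour


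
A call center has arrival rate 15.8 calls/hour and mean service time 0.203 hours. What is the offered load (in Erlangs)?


Offered load a = lambda * E[S] = 15.8 * 0.203 = 3.21 Erlangs

3.21 Erlangs


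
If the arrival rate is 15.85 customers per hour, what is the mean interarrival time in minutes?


Mean interarrival time = 60/lambda = 60/15.85 = 3.79 minutes

3.79 minutes


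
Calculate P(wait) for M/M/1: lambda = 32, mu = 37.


P(wait) = rho = lambda/mu = 32/37 = 0.8649

0.8649


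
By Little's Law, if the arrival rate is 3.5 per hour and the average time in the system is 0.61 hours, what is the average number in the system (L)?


L = lambda * W = 3.5 * 0.61 = 2.14

2.14


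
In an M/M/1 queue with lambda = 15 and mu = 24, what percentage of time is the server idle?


Idle fraction = (1 - rho) * 100 = (1 - 15/24) * 100 = 37.5%

37.5%


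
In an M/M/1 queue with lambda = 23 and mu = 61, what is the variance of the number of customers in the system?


rho = 23/61; Var(N) = rho/(1-rho)^2 = 0.97

0.97


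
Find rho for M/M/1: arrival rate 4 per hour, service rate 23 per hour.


rho = lambda/mu = 4/23 = 0.1739

0.1739


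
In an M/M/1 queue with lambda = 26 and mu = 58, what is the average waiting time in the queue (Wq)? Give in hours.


rho = 26/58; Wq = rho/(mu - lambda) = 0.014 hours

0.014 hours


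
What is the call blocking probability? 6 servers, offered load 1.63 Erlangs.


B(N,A) = (A^N/N!) / sum(A^k/k!, k=0..N) with N=6, A=1.63 = 0.0051

0.0051


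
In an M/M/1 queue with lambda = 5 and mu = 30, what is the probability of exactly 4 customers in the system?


rho = 5/30; P(n) = (1-rho)*rho^n = (1-5/30)*(5/30)^4 = 0.0006

0.0006


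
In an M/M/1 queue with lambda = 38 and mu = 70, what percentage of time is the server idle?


Idle fraction = (1 - rho) * 100 = (1 - 38/70) * 100 = 45.7%

45.7%


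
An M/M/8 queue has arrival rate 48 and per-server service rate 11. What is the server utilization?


rho = lambda/(c*mu) = 48/(8*11) = 0.5455

0.5455


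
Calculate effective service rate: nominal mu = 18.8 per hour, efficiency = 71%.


Effective rate = mu * efficiency = 18.8 * 0.71 = 13.35 per hour

13.35 per hour


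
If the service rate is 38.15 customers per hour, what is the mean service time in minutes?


Mean service time = 60/mu = 60/38.15 = 1.57 minutes

1.57 minutes


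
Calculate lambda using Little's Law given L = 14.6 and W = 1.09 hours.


lambda = L / W = 14.6 / 1.09 = 13.39 per hour

13.39 per hour


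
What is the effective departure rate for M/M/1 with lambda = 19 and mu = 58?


For a stable queue (lambda < mu), throughput = lambda = 19 per hour

19 per hour


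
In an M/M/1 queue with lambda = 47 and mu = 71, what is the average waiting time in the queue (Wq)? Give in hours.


rho = 47/71; Wq = rho/(mu - lambda) = 0.0276 hours

0.0276 hours


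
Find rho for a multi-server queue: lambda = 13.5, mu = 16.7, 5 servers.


rho = lambda / (c * mu) = 13.5 / (5 * 16.7) = 0.1617

0.1617


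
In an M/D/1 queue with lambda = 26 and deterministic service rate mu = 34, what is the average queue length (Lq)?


M/D/1: Lq = rho^2 / (2*(1-rho)) where rho = 26/34; Lq = 1.24

1.24


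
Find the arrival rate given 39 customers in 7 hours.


lambda = total arrivals / time = 39 / 7 = 5.57 per hour

5.57 per hour


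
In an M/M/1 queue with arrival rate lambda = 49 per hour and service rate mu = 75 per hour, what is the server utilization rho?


rho = lambda/mu = 49/75 = 0.6533

0.6533


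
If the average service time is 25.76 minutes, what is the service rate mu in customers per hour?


mu = 60 / avg_service_time = 60 / 25.76 = 2.33 per hour

2.33 per hour


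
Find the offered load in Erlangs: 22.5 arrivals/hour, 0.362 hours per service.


Offered load a = lambda * E[S] = 22.5 * 0.362 = 8.15 Erlangs

8.15 Erlangs


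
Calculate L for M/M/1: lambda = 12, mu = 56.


rho = 12/56; L = rho/(1-rho) = 0.27

0.27


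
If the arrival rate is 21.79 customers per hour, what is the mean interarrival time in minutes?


Mean interarrival time = 60/lambda = 60/21.79 = 2.75 minutes

2.75 minutes
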